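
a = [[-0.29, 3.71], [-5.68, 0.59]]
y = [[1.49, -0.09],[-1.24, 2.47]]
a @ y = [[-5.03, 9.19], [-9.19, 1.97]]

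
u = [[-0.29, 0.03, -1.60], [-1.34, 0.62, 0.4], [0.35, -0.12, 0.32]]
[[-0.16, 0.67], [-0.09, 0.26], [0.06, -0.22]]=u @[[-0.02, -0.33],[-0.26, -0.06],[0.10, -0.36]]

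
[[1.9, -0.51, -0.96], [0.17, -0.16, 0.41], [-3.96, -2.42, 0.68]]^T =[[1.9,0.17,-3.96], [-0.51,-0.16,-2.42], [-0.96,0.41,0.68]]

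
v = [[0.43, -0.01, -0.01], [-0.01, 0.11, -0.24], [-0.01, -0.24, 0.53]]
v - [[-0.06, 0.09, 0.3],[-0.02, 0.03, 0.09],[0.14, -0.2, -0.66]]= [[0.49, -0.10, -0.31], [0.01, 0.08, -0.33], [-0.15, -0.04, 1.19]]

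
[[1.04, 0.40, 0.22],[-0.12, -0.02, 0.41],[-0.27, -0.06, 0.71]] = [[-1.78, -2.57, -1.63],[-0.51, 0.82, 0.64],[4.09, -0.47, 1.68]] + [[2.82, 2.97, 1.85], [0.39, -0.84, -0.23], [-4.36, 0.41, -0.97]]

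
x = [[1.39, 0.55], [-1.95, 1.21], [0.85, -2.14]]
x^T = [[1.39, -1.95, 0.85], [0.55, 1.21, -2.14]]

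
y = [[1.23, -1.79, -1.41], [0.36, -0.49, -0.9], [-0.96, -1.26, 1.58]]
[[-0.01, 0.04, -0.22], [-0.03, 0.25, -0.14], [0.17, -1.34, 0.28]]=y @ [[-0.01, 0.10, -0.01],[-0.05, 0.41, -0.01],[0.06, -0.46, 0.16]]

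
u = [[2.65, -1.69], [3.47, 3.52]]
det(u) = 15.192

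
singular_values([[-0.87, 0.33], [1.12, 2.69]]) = [2.91, 0.93]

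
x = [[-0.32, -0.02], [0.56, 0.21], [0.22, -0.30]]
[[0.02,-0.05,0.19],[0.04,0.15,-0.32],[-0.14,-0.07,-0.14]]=x @ [[-0.09, 0.14, -0.59], [0.41, 0.33, 0.03]]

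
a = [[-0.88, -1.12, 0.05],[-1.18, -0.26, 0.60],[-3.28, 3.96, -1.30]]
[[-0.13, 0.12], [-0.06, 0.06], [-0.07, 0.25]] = a @[[0.07, -0.09], [0.06, -0.04], [0.06, -0.09]]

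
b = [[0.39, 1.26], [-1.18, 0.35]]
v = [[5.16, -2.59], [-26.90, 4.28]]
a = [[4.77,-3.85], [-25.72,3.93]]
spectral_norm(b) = 1.32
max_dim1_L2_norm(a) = 26.02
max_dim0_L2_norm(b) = 1.31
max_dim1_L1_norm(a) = 29.65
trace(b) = 0.74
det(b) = 1.62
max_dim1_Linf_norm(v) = 26.9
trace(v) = 9.44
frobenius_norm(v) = 27.84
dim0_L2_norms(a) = [26.16, 5.5]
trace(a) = 8.70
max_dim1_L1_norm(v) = 31.18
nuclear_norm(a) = 29.58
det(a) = -80.28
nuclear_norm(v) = 29.50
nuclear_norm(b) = 2.55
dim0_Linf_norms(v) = [26.9, 4.28]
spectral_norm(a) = 26.56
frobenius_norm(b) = 1.80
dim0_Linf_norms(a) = [25.72, 3.93]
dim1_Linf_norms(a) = [4.77, 25.72]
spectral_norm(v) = 27.79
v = b + a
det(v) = -47.59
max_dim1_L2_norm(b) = 1.32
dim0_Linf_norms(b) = [1.18, 1.26]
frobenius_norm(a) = 26.73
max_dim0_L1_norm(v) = 32.06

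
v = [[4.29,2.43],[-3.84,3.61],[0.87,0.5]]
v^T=[[4.29,-3.84,0.87], [2.43,3.61,0.5]]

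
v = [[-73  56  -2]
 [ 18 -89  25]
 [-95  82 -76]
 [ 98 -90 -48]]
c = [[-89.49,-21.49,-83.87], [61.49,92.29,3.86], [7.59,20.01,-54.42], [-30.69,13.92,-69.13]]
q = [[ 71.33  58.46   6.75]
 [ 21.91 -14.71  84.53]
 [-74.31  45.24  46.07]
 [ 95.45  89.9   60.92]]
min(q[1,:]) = -14.71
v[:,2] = [-2, 25, -76, -48]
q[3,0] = 95.45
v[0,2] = -2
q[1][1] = -14.71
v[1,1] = -89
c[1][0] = 61.49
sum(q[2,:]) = 17.0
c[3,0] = -30.69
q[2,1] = 45.24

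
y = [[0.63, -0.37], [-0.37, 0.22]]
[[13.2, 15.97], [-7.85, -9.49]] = y @ [[-0.42, 1.51], [-36.4, -40.6]]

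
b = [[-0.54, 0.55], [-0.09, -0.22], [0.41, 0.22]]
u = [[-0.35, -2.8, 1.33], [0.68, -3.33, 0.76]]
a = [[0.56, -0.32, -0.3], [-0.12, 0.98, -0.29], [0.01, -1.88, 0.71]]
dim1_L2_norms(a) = [0.71, 1.03, 2.01]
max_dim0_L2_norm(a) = 2.14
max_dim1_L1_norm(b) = 1.09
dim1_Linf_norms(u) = [2.8, 3.33]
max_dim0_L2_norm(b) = 0.68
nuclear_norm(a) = 2.96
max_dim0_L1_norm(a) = 3.18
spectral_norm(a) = 2.27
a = b @ u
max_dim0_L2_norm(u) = 4.35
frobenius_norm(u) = 4.68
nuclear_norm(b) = 1.28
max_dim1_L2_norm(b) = 0.77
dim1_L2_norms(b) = [0.77, 0.24, 0.47]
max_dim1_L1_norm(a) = 2.6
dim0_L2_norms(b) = [0.68, 0.63]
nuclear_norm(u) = 5.47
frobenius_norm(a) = 2.37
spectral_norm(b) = 0.79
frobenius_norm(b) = 0.93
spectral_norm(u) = 4.59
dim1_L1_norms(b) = [1.09, 0.31, 0.63]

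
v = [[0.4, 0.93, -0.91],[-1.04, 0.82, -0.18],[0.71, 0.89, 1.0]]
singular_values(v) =[1.54, 1.52, 1.11]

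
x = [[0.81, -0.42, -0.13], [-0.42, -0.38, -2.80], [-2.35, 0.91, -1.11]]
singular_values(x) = [3.43, 2.19, 0.0]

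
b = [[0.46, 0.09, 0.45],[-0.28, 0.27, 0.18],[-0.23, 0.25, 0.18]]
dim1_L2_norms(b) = [0.65, 0.43, 0.38]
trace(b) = 0.91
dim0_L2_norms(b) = [0.59, 0.38, 0.52]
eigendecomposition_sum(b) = [[0.23+0.17j, (0.05-0.19j), (0.22-0.14j)], [-0.14+0.16j, 0.14+0.04j, (0.09+0.17j)], [-0.12+0.15j, 0.12+0.03j, 0.09+0.15j]] + [[(0.23-0.17j), 0.05+0.19j, (0.22+0.14j)], [-0.14-0.16j, 0.14-0.04j, (0.09-0.17j)], [-0.12-0.15j, (0.12-0.03j), (0.09-0.15j)]] + [[(-0-0j), -0.00+0.00j, -0j],  [-0.00-0.00j, (-0+0j), 0.00-0.00j],  [0.00+0.00j, -0j, -0.00+0.00j]]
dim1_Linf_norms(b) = [0.46, 0.28, 0.25]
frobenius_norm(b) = 0.87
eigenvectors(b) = [[0.71+0.00j, (0.71-0j), -0.38+0.00j], [(-0.04+0.52j), -0.04-0.52j, -0.75+0.00j], [0.00+0.47j, -0.47j, 0.54+0.00j]]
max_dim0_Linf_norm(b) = 0.46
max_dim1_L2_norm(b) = 0.65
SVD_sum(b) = [[0.51,0.02,0.38], [-0.09,-0.0,-0.07], [-0.06,-0.00,-0.04]] + [[-0.05, 0.07, 0.07], [-0.19, 0.27, 0.24], [-0.18, 0.25, 0.22]] + [[-0.0, -0.00, 0.0], [-0.00, -0.00, 0.00], [0.00, 0.0, -0.0]]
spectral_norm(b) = 0.65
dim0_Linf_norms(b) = [0.46, 0.27, 0.45]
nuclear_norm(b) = 1.23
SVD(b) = [[-0.98, -0.20, -0.03], [0.17, -0.72, -0.67], [0.11, -0.66, 0.74]] @ diag([0.653034583338573, 0.5720466195066652, 0.0029151457619334535]) @ [[-0.80, -0.03, -0.6], [0.46, -0.66, -0.59], [0.38, 0.75, -0.54]]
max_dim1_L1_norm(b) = 1.0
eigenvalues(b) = [(0.46+0.37j), (0.46-0.37j), (-0+0j)]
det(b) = -0.00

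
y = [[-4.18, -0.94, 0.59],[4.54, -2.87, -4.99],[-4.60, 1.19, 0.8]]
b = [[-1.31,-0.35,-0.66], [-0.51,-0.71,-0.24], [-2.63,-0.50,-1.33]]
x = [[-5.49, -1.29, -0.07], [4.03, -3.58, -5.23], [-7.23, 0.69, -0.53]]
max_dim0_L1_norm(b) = 4.45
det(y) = -37.99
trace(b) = -3.35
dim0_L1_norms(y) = [13.32, 5.0, 6.38]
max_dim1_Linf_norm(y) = 4.99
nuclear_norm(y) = 13.78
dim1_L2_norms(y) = [4.32, 7.33, 4.82]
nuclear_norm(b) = 4.01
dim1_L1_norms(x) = [6.85, 12.84, 8.45]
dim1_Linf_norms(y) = [4.18, 4.99, 4.6]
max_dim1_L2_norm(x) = 7.51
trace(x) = -9.60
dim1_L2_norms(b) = [1.51, 0.91, 2.99]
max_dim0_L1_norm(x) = 16.75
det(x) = -80.15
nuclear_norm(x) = 17.44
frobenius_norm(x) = 11.88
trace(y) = -6.25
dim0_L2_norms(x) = [9.93, 3.87, 5.26]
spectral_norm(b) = 3.42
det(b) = 0.00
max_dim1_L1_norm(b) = 4.46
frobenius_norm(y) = 9.78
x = b + y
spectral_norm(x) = 10.27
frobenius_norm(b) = 3.47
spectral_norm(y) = 9.03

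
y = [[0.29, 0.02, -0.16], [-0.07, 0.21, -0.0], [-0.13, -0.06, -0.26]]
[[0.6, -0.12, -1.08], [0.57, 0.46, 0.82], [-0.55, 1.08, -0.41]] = y@[[2.01, -2.34, -2.7], [3.39, 1.43, 3.00], [0.31, -3.32, 2.25]]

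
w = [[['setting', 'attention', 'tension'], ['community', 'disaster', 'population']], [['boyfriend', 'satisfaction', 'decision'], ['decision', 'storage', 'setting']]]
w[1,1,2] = 'setting'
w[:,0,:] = [['setting', 'attention', 'tension'], ['boyfriend', 'satisfaction', 'decision']]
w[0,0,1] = 'attention'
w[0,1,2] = 'population'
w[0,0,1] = 'attention'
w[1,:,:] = [['boyfriend', 'satisfaction', 'decision'], ['decision', 'storage', 'setting']]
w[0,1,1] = 'disaster'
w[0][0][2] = 'tension'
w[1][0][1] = 'satisfaction'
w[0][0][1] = 'attention'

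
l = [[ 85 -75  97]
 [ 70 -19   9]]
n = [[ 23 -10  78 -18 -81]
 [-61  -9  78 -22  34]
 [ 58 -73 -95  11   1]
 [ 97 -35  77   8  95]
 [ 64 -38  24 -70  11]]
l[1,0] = 70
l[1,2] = 9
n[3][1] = -35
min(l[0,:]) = -75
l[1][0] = 70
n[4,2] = 24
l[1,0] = 70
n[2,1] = -73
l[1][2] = 9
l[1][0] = 70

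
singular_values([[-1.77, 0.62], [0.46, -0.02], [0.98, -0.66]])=[2.24, 0.3]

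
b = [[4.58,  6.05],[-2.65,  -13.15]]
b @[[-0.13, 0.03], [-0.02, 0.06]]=[[-0.72, 0.50],[0.61, -0.87]]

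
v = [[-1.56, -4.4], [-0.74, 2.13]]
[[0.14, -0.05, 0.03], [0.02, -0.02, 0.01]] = v @ [[-0.06, 0.03, -0.02], [-0.01, 0.0, -0.0]]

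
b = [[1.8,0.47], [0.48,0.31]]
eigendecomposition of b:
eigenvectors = [[0.96, -0.28], [0.28, 0.96]]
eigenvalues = [1.94, 0.17]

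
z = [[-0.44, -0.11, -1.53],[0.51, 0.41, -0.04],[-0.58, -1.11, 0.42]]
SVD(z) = [[-0.95, 0.27, 0.12], [-0.01, -0.44, 0.90], [0.30, 0.86, 0.42]] @ diag([1.6207251446313151, 1.4332192026466195, 0.20107889676640003]) @ [[0.15, -0.14, 0.98], [-0.59, -0.81, -0.03], [0.80, -0.57, -0.20]]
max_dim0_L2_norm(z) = 1.59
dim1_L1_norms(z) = [2.08, 0.96, 2.11]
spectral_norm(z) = 1.62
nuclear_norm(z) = 3.26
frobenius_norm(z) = 2.17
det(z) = 0.47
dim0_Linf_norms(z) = [0.58, 1.11, 1.53]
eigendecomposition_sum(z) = [[(0.35+0j), 0.60+0.00j, (-0.57+0j)], [(0.2+0j), 0.34+0.00j, (-0.32+0j)], [(-0.43-0j), -0.75-0.00j, (0.71-0j)]] + [[(-0.39-0.25j), (-0.36-0.88j), (-0.48-0.61j)], [0.16+0.19j, (0.03+0.5j), (0.14+0.38j)], [(-0.07+0.05j), (-0.18-0.01j), -0.14+0.04j]] + [[(-0.39+0.25j), -0.36+0.88j, (-0.48+0.61j)],  [(0.16-0.19j), (0.03-0.5j), 0.14-0.38j],  [(-0.07-0.05j), (-0.18+0.01j), (-0.14-0.04j)]]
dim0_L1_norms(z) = [1.53, 1.63, 1.99]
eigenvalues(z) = [(1.4+0j), (-0.5+0.29j), (-0.5-0.29j)]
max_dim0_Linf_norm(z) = 1.53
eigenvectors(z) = [[-0.59+0.00j, (-0.87+0j), (-0.87-0j)],[(-0.34+0j), 0.44+0.14j, (0.44-0.14j)],[0.73+0.00j, (-0.07+0.15j), -0.07-0.15j]]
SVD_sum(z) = [[-0.23, 0.22, -1.51], [-0.00, 0.00, -0.02], [0.07, -0.07, 0.47]] + [[-0.23, -0.32, -0.01], [0.37, 0.51, 0.02], [-0.72, -0.99, -0.04]] + [[0.02,-0.01,-0.00], [0.14,-0.1,-0.04], [0.07,-0.05,-0.02]]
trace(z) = 0.39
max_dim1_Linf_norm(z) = 1.53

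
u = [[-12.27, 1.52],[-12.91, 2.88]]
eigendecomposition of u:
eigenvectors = [[-0.73, -0.11], [-0.69, -0.99]]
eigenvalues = [-10.84, 1.45]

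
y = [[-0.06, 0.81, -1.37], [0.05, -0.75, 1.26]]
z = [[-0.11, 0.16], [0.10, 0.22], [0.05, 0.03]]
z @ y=[[0.01, -0.21, 0.35],[0.01, -0.08, 0.14],[-0.0, 0.02, -0.03]]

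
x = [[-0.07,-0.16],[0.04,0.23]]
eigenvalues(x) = [-0.05, 0.21]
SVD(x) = [[-0.60, 0.80], [0.80, 0.60]] @ diag([0.2896174289626921, 0.033492459465378155]) @ [[0.25,0.97], [-0.97,0.25]]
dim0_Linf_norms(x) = [0.07, 0.23]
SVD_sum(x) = [[-0.04, -0.17],[0.06, 0.22]] + [[-0.03, 0.01], [-0.02, 0.01]]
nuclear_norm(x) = 0.32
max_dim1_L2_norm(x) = 0.23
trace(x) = 0.16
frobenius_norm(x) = 0.29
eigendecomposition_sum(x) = [[-0.05, -0.03],[0.01, 0.00]] + [[-0.02, -0.13], [0.03, 0.23]]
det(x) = -0.01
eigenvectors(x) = [[-0.99,0.5], [0.14,-0.87]]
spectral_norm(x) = 0.29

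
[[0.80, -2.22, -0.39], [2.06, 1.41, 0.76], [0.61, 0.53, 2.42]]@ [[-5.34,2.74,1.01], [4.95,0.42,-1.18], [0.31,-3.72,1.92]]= [[-15.38, 2.71, 2.68], [-3.79, 3.41, 1.88], [0.12, -7.11, 4.64]]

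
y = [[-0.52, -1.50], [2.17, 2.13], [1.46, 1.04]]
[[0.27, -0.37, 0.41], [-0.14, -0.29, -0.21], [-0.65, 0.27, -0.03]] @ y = [[-0.34, -0.77], [-0.86, -0.63], [0.88, 1.52]]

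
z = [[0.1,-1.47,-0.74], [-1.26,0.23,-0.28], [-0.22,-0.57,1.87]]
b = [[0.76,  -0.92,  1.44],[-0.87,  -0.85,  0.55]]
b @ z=[[0.92, -2.15, 2.39], [0.86, 0.77, 1.91]]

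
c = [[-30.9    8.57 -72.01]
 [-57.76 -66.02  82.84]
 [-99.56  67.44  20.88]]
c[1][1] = -66.02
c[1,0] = -57.76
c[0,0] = -30.9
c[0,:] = [-30.9, 8.57, -72.01]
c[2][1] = 67.44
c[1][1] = -66.02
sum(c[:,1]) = 9.990000000000002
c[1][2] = 82.84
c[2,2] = 20.88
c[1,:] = [-57.76, -66.02, 82.84]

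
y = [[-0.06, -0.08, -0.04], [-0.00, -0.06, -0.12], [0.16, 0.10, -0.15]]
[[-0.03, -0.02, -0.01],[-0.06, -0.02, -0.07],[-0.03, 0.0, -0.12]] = y @ [[-0.46, 0.17, -0.28], [0.63, 0.03, 0.04], [0.16, 0.18, 0.54]]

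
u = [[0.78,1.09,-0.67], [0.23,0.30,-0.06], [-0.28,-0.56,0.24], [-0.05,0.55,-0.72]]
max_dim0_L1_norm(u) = 2.5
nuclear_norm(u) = 2.50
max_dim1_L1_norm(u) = 2.54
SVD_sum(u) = [[0.62,1.12,-0.77], [0.15,0.26,-0.18], [-0.27,-0.5,0.34], [0.32,0.57,-0.39]] + [[0.14,0.01,0.12], [0.11,0.01,0.1], [-0.06,-0.00,-0.05], [-0.36,-0.03,-0.33]] + [[0.03, -0.04, -0.03],  [-0.02, 0.03, 0.02],  [0.05, -0.06, -0.05],  [-0.0, 0.0, 0.0]]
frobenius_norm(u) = 1.91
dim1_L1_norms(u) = [2.54, 0.59, 1.08, 1.32]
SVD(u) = [[-0.81, -0.33, -0.47],[-0.19, -0.27, 0.37],[0.36, 0.14, -0.80],[-0.42, 0.89, 0.06]] @ diag([1.830130302537078, 0.5497744303823251, 0.11520048365059735]) @ [[-0.41, -0.75, 0.51], [-0.74, -0.05, -0.67], [-0.53, 0.66, 0.53]]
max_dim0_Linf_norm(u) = 1.09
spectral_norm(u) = 1.83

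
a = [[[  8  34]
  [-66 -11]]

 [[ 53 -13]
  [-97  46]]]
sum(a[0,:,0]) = -58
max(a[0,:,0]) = 8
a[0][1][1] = -11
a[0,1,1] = -11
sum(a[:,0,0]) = 61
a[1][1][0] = -97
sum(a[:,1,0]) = -163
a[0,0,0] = 8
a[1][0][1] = -13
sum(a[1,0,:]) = 40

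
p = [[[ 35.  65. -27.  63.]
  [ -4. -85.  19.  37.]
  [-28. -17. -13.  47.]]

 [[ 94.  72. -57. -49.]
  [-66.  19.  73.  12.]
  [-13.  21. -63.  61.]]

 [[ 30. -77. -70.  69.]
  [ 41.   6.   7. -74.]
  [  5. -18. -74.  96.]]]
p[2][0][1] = -77.0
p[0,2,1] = -17.0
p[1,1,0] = -66.0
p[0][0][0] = 35.0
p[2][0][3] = 69.0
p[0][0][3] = 63.0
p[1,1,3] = 12.0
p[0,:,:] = [[35.0, 65.0, -27.0, 63.0], [-4.0, -85.0, 19.0, 37.0], [-28.0, -17.0, -13.0, 47.0]]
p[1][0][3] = -49.0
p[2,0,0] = 30.0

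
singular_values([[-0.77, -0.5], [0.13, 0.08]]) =[0.93, 0.0]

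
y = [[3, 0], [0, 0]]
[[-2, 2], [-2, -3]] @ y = [[-6, 0], [-6, 0]]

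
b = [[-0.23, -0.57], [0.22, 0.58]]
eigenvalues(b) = [-0.02, 0.37]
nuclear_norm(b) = 0.88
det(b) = -0.01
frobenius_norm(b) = 0.87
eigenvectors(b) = [[-0.94, 0.69], [0.34, -0.73]]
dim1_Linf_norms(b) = [0.57, 0.58]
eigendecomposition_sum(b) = [[-0.03, -0.03], [0.01, 0.01]] + [[-0.20, -0.54], [0.21, 0.57]]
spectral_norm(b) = 0.87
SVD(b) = [[-0.70, 0.71], [0.71, 0.70]] @ diag([0.8732216599136747, 0.00916147682455661]) @ [[0.36, 0.93], [-0.93, 0.36]]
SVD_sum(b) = [[-0.22, -0.57],[0.23, 0.58]] + [[-0.01, 0.0],[-0.01, 0.0]]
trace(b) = 0.35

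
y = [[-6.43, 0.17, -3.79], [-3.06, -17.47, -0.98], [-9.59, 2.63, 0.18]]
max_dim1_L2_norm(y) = 17.76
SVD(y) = [[-0.06,  0.58,  -0.81], [-1.00,  0.01,  0.09], [0.06,  0.81,  0.58]] @ diag([17.827479081761634, 11.933980331785305, 3.152983195310856]) @ [[0.16, 0.98, 0.07], [-0.97, 0.17, -0.17], [-0.18, -0.04, 0.98]]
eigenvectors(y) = [[-0.35, 0.64, 0.09], [0.01, -0.37, -0.98], [0.94, 0.67, 0.20]]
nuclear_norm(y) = 32.91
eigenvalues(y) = [3.76, -10.48, -17.0]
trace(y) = -23.72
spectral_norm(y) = 17.83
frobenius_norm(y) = 21.68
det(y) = 670.81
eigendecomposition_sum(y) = [[1.0, -0.12, -1.03],[-0.02, 0.00, 0.02],[-2.69, 0.32, 2.76]] + [[-8.12, -1.33, -3.01], [4.75, 0.78, 1.76], [-8.47, -1.39, -3.14]] + [[0.69,1.62,0.24], [-7.79,-18.25,-2.76], [1.58,3.70,0.56]]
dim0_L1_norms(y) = [19.08, 20.27, 4.95]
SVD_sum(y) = [[-0.19, -1.12, -0.08], [-2.89, -17.48, -1.22], [0.17, 1.02, 0.07]] + [[-6.71, 1.19, -1.2], [-0.12, 0.02, -0.02], [-9.43, 1.68, -1.68]] + [[0.47, 0.10, -2.52], [-0.05, -0.01, 0.27], [-0.33, -0.07, 1.79]]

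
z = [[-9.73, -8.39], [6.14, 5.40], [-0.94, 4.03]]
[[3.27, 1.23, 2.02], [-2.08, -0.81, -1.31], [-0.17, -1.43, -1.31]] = z @[[-0.25,0.15,0.06], [-0.1,-0.32,-0.31]]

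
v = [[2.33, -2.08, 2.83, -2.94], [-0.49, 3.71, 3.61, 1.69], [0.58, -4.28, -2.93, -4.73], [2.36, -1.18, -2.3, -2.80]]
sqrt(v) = [[(1.74+0.09j), (-0.31-0.12j), 1.03-0.21j, -0.96-0.26j], [-0.01+0.32j, 1.97-0.40j, 0.89-0.73j, (0.34-0.87j)], [0.06-0.51j, (-1.19+0.66j), 0.43+1.18j, -1.21+1.41j], [0.58-0.49j, -0.04+0.63j, -0.40+1.12j, (0.51+1.35j)]]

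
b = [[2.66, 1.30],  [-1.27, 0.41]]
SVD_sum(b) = [[2.76, 1.02],  [-0.98, -0.36]] + [[-0.1, 0.28], [-0.29, 0.77]]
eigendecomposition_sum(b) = [[1.33-1.08j, 0.65-1.61j], [-0.64+1.57j, (0.21+1.7j)]] + [[1.33+1.08j, 0.65+1.61j], [-0.63-1.57j, (0.21-1.7j)]]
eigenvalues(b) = [(1.54+0.62j), (1.54-0.62j)]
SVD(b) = [[-0.94, 0.34],[0.34, 0.94]] @ diag([3.126961629136054, 0.8767616380241529]) @ [[-0.94, -0.35], [-0.35, 0.94]]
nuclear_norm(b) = 4.00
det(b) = 2.74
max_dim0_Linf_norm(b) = 2.66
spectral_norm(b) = 3.13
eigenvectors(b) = [[(0.71+0j), (0.71-0j)], [-0.62+0.34j, -0.62-0.34j]]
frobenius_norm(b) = 3.25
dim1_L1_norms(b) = [3.96, 1.68]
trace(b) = 3.07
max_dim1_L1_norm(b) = 3.96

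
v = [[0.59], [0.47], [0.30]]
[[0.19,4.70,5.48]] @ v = [[3.97]]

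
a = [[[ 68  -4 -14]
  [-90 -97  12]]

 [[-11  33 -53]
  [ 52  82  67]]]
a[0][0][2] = -14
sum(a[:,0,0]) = 57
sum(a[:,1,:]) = 26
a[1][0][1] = 33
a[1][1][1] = 82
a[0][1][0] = -90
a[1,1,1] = 82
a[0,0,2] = -14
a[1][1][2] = 67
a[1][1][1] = 82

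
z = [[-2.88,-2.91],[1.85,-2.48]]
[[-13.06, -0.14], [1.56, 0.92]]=z @ [[2.95, 0.24], [1.57, -0.19]]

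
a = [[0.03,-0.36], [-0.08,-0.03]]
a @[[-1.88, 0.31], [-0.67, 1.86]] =[[0.18, -0.66], [0.17, -0.08]]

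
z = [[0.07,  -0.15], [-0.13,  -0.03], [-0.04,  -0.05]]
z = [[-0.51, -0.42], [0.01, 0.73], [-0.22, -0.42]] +[[0.58, 0.27], [-0.14, -0.76], [0.18, 0.37]]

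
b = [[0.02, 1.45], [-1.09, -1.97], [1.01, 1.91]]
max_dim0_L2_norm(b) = 3.1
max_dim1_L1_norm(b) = 3.06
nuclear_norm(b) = 4.01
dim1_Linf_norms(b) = [1.45, 1.97, 1.91]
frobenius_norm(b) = 3.44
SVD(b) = [[-0.39, -0.92],[0.66, -0.32],[-0.64, 0.24]] @ diag([3.384436833356652, 0.6210372943864136]) @ [[-0.41, -0.91], [0.91, -0.41]]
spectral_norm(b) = 3.38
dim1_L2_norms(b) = [1.45, 2.25, 2.16]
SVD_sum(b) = [[0.54, 1.22], [-0.91, -2.05], [0.87, 1.97]] + [[-0.52,0.23], [-0.18,0.08], [0.14,-0.06]]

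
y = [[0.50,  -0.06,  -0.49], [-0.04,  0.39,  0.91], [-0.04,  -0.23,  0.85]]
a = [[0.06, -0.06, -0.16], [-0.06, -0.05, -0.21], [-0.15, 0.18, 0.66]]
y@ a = [[0.11, -0.12, -0.39], [-0.16, 0.15, 0.53], [-0.12, 0.17, 0.62]]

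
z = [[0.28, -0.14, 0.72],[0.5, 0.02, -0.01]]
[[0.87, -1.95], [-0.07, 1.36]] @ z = [[-0.73, -0.16, 0.65], [0.66, 0.04, -0.06]]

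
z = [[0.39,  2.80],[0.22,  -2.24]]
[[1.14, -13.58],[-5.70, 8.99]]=z@ [[-8.99, -3.53], [1.66, -4.36]]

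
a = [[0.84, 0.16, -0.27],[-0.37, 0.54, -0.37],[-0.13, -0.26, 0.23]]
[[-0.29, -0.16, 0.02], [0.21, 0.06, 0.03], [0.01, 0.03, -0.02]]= a@[[-0.45, -0.15, -0.06], [-0.23, 0.16, -0.27], [-0.46, 0.21, -0.42]]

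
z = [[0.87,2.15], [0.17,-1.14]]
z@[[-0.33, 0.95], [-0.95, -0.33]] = [[-2.33, 0.12],[1.03, 0.54]]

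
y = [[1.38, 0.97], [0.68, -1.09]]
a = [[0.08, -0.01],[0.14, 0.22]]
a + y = [[1.46,0.96], [0.82,-0.87]]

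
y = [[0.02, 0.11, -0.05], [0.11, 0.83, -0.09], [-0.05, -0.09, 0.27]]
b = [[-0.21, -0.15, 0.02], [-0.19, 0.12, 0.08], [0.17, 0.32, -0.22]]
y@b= [[-0.03,-0.01,0.02],  [-0.2,0.05,0.09],  [0.07,0.08,-0.07]]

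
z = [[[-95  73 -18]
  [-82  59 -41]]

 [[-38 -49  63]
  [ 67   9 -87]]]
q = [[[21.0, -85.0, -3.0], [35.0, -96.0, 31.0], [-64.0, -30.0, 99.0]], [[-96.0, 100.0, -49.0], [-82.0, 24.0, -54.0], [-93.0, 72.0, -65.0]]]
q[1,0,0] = -96.0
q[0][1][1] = -96.0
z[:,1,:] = [[-82, 59, -41], [67, 9, -87]]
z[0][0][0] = -95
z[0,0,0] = -95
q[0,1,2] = 31.0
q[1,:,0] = [-96.0, -82.0, -93.0]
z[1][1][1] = 9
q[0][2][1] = -30.0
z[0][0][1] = 73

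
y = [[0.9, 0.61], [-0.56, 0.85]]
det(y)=1.107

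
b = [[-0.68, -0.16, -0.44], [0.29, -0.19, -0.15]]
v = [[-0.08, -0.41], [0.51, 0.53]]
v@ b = [[-0.06, 0.09, 0.10], [-0.19, -0.18, -0.30]]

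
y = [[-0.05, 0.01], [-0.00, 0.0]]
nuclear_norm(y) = 0.05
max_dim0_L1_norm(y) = 0.05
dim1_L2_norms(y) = [0.05, 0.0]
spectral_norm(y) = 0.05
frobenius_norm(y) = 0.05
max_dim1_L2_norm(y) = 0.05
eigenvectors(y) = [[1.0, 0.2], [0.0, 0.98]]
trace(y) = -0.05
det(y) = 0.00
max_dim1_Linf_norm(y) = 0.05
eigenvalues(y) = [-0.05, 0.0]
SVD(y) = [[1.00, 0.00], [0.0, 1.00]] @ diag([0.050990195135927854, 0.0]) @ [[-0.98, 0.20], [0.20, 0.98]]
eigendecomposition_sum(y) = [[-0.05, 0.01], [-0.00, -0.00]] + [[0.0, 0.0], [0.00, 0.0]]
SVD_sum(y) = [[-0.05, 0.01], [0.0, 0.0]] + [[0.00, 0.0], [0.00, 0.00]]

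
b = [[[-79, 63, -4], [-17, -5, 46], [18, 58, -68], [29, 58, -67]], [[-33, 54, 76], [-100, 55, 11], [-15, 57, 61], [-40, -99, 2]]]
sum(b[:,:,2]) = 57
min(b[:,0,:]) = -79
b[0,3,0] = 29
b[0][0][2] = -4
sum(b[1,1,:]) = -34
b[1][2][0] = -15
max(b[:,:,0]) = 29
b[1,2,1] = 57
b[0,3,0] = 29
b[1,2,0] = -15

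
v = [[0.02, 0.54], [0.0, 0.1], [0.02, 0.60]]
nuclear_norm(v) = 0.82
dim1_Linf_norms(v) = [0.54, 0.1, 0.6]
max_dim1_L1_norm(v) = 0.62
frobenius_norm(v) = 0.81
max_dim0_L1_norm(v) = 1.24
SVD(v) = [[-0.66, 0.37],  [-0.12, -0.91],  [-0.74, -0.18]] @ diag([0.8138708426314643, 0.003775117792908463]) @ [[-0.03, -1.00], [1.0, -0.03]]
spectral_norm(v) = 0.81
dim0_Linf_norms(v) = [0.02, 0.6]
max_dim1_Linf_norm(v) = 0.6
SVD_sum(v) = [[0.02, 0.54], [0.00, 0.10], [0.02, 0.6]] + [[0.0, -0.0], [-0.00, 0.00], [-0.0, 0.00]]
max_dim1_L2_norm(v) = 0.6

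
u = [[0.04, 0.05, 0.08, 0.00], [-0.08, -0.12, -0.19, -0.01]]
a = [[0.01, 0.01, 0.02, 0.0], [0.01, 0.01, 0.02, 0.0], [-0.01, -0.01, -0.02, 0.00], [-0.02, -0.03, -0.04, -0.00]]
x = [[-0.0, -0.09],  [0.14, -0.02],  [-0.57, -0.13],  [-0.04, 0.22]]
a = x @ u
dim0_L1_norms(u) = [0.12, 0.17, 0.27, 0.01]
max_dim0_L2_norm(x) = 0.59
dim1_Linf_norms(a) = [0.02, 0.02, 0.02, 0.04]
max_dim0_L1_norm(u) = 0.27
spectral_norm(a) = 0.07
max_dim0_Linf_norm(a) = 0.04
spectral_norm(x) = 0.60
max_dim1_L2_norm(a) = 0.05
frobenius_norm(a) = 0.07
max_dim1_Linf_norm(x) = 0.57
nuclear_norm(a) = 0.07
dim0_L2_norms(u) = [0.09, 0.13, 0.21, 0.01]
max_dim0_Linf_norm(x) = 0.57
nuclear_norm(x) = 0.85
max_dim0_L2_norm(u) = 0.21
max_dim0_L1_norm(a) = 0.1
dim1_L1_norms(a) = [0.04, 0.04, 0.04, 0.09]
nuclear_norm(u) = 0.27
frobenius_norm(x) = 0.65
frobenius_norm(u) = 0.26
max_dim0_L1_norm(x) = 0.75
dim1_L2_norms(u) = [0.1, 0.24]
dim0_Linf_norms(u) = [0.08, 0.12, 0.19, 0.01]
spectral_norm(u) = 0.26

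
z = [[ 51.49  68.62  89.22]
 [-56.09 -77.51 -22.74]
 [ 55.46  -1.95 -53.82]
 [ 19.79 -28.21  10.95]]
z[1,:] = [-56.09, -77.51, -22.74]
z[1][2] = -22.74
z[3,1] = -28.21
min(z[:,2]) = -53.82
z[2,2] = -53.82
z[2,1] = -1.95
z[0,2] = 89.22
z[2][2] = -53.82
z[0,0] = 51.49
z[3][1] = -28.21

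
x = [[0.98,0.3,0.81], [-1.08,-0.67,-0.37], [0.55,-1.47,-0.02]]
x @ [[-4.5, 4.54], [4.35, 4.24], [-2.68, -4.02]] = [[-5.28, 2.47],[2.94, -6.26],[-8.82, -3.66]]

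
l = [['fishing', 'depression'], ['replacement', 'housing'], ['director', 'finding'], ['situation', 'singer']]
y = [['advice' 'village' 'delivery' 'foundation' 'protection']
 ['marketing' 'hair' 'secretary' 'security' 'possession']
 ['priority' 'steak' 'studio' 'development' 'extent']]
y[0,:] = ['advice', 'village', 'delivery', 'foundation', 'protection']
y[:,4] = ['protection', 'possession', 'extent']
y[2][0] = 'priority'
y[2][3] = 'development'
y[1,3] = 'security'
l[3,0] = 'situation'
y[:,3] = ['foundation', 'security', 'development']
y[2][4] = 'extent'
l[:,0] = ['fishing', 'replacement', 'director', 'situation']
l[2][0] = 'director'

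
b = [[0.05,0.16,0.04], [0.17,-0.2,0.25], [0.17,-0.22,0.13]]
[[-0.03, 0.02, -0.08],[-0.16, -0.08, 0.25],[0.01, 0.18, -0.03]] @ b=[[-0.01, 0.01, -0.01], [0.02, -0.06, 0.01], [0.03, -0.03, 0.04]]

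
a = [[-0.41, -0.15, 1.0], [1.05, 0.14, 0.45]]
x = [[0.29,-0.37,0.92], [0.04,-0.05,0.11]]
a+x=[[-0.12, -0.52, 1.92], [1.09, 0.09, 0.56]]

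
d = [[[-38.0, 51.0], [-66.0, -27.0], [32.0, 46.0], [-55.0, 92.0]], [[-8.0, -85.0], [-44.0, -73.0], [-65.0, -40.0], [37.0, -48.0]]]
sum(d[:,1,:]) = -210.0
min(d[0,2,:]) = 32.0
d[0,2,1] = 46.0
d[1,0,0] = -8.0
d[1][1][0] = -44.0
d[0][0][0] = -38.0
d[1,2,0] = -65.0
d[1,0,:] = [-8.0, -85.0]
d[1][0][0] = -8.0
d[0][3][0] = -55.0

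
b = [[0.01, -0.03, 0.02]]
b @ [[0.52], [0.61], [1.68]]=[[0.02]]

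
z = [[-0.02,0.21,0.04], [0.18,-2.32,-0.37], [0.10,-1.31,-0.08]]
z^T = [[-0.02,0.18,0.10], [0.21,-2.32,-1.31], [0.04,-0.37,-0.08]]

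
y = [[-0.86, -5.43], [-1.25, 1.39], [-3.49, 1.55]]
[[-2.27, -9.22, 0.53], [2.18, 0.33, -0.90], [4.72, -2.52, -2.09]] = y @[[-1.09, 1.38, 0.52], [0.59, 1.48, -0.18]]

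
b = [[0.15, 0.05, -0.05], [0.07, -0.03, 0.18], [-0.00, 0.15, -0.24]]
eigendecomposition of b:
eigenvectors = [[0.87, -0.20, 0.14], [0.47, 0.87, -0.53], [0.17, 0.45, 0.84]]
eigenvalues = [0.17, 0.05, -0.33]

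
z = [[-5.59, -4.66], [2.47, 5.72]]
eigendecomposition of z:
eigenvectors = [[-0.97, 0.42], [0.24, -0.91]]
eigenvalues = [-4.46, 4.59]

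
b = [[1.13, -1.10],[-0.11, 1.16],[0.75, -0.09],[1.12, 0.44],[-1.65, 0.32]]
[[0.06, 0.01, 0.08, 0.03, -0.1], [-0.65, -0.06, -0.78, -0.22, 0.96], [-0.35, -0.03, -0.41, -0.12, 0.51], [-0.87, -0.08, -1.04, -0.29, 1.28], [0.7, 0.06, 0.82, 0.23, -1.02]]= b @ [[-0.54, -0.05, -0.64, -0.18, 0.79], [-0.61, -0.06, -0.73, -0.21, 0.90]]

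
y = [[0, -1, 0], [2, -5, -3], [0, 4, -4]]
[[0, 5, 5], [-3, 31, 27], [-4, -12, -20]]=y @[[0, 0, 1], [0, -5, -5], [1, -2, 0]]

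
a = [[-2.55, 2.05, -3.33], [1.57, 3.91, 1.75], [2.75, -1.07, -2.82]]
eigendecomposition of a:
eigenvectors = [[(0.72+0j), 0.72-0.00j, (-0.3+0j)], [(-0.19+0.08j), (-0.19-0.08j), (-0.95+0j)], [-0.04-0.66j, (-0.04+0.66j), 0.03+0.00j]]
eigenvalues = [(-2.9+3.29j), (-2.9-3.29j), (4.35+0j)]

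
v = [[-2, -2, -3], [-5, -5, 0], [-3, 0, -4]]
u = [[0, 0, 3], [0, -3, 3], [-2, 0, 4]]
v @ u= [[6, 6, -24], [0, 15, -30], [8, 0, -25]]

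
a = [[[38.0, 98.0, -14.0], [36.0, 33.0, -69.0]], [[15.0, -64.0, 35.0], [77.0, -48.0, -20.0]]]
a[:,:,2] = [[-14.0, -69.0], [35.0, -20.0]]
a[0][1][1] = 33.0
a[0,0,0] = 38.0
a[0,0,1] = 98.0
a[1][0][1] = -64.0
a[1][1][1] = -48.0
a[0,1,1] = 33.0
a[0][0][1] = 98.0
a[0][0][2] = -14.0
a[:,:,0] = [[38.0, 36.0], [15.0, 77.0]]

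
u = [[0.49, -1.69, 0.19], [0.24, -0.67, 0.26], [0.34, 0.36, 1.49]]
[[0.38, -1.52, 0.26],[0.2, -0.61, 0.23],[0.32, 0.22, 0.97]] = u @ [[0.77, -0.00, 0.04], [-0.00, 0.89, -0.07], [0.04, -0.07, 0.66]]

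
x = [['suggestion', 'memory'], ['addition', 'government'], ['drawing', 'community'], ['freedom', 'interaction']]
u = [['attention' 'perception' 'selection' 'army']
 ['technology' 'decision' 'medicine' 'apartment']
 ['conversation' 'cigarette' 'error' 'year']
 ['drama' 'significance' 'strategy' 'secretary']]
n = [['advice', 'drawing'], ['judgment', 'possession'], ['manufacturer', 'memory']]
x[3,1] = 'interaction'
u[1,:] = ['technology', 'decision', 'medicine', 'apartment']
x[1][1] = 'government'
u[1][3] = 'apartment'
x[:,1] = ['memory', 'government', 'community', 'interaction']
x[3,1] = 'interaction'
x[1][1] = 'government'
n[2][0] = 'manufacturer'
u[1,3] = 'apartment'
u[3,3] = 'secretary'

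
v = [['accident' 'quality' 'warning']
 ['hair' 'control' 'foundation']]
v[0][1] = 'quality'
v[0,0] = 'accident'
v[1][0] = 'hair'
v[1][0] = 'hair'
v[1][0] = 'hair'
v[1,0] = 'hair'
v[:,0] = ['accident', 'hair']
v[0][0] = 'accident'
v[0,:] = ['accident', 'quality', 'warning']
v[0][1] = 'quality'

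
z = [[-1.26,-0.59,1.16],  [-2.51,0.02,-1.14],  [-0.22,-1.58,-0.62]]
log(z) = [[0.5, 0.72, 1.23], [-2.72, 0.32, 1.46], [-3.17, -0.97, 1.21]]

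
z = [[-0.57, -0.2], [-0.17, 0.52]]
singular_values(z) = [0.6, 0.55]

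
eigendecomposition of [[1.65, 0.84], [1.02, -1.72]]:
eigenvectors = [[0.96, -0.23], [0.27, 0.97]]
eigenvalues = [1.89, -1.96]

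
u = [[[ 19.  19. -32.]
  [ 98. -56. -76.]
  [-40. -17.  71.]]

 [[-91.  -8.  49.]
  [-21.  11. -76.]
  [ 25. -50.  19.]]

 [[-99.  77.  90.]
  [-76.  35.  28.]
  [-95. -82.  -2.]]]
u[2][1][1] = 35.0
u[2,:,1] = [77.0, 35.0, -82.0]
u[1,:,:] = [[-91.0, -8.0, 49.0], [-21.0, 11.0, -76.0], [25.0, -50.0, 19.0]]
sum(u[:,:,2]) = 71.0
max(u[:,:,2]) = 90.0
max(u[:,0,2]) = 90.0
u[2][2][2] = -2.0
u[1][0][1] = -8.0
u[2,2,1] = -82.0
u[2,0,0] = -99.0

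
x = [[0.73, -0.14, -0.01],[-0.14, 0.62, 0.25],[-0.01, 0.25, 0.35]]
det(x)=0.107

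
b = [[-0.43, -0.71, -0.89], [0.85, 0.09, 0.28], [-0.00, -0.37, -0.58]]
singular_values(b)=[1.5, 0.72, 0.09]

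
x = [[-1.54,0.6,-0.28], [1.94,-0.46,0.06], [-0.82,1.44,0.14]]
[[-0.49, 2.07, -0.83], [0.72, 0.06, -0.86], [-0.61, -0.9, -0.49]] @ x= [[5.45, -2.44, 0.15], [-0.29, -0.83, -0.32], [-0.40, -0.66, 0.05]]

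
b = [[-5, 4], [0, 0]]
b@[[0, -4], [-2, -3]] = [[-8, 8], [0, 0]]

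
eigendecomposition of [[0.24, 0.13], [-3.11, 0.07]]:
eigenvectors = [[-0.03-0.20j, (-0.03+0.2j)], [0.98+0.00j, (0.98-0j)]]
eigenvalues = [(0.15+0.63j), (0.15-0.63j)]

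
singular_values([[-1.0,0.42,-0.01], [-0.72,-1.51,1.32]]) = [2.13, 1.08]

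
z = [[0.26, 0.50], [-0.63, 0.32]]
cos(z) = [[1.12,-0.15], [0.19,1.10]]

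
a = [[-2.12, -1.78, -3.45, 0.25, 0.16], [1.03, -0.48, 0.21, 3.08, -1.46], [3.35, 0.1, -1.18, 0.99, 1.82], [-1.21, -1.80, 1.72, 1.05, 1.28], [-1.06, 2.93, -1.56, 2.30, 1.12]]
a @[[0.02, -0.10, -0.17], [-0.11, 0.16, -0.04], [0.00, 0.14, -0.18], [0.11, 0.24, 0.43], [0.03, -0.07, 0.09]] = [[0.19, -0.51, 1.17], [0.37, 0.69, 1.0], [0.22, -0.37, 0.23], [0.33, 0.24, 0.53], [-0.06, 0.83, 1.43]]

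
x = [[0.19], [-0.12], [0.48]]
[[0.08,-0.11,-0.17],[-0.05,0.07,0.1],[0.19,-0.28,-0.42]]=x @ [[0.4,-0.58,-0.87]]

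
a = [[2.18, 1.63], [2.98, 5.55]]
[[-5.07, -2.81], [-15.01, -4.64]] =a @ [[-0.51, -1.11], [-2.43, -0.24]]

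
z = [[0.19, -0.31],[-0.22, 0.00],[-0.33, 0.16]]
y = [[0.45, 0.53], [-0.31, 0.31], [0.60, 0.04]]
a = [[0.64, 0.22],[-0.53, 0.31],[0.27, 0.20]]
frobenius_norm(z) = 0.56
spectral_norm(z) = 0.52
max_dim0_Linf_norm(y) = 0.6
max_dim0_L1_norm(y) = 1.36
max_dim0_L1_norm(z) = 0.74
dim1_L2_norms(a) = [0.68, 0.61, 0.34]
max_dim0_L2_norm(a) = 0.87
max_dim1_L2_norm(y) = 0.7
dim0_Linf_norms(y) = [0.6, 0.53]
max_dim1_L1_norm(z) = 0.5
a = z + y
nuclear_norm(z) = 0.72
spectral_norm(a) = 0.87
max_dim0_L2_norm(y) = 0.81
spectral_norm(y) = 0.86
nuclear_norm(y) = 1.41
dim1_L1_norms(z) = [0.5, 0.22, 0.49]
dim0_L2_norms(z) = [0.44, 0.35]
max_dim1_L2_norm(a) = 0.68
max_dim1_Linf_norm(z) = 0.33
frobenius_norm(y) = 1.02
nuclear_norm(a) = 1.30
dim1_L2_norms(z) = [0.36, 0.22, 0.37]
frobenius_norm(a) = 0.97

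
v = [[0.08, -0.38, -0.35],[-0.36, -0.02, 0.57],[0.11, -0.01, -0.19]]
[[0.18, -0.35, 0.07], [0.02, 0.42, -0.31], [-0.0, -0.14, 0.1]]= v @ [[0.25, 0.07, 0.5], [-0.6, 0.21, 0.12], [0.18, 0.78, -0.22]]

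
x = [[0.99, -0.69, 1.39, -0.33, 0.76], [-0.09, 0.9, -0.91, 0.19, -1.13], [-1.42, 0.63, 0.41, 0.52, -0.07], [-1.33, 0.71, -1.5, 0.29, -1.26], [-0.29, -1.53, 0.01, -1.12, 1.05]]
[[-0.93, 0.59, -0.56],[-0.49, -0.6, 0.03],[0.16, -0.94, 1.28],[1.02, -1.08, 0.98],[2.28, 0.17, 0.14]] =x @ [[-0.82, 0.63, -0.86], [-0.67, -0.45, -0.16], [-0.81, -0.35, 0.31], [-0.40, 0.8, 0.01], [0.55, 0.54, -0.33]]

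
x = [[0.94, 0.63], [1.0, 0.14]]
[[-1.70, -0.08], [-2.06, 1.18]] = x@[[-2.13,1.52], [0.48,-2.40]]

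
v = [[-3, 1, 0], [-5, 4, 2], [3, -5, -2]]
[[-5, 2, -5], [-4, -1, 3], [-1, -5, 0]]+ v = [[-8, 3, -5], [-9, 3, 5], [2, -10, -2]]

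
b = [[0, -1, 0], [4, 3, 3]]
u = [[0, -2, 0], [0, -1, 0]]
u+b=[[0, -3, 0], [4, 2, 3]]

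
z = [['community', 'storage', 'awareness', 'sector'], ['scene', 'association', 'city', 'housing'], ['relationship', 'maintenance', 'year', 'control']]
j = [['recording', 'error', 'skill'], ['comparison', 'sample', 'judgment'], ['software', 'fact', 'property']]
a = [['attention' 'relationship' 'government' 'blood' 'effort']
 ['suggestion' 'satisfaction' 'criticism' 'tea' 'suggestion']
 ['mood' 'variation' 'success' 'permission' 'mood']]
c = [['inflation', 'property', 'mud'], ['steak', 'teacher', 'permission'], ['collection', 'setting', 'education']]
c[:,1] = ['property', 'teacher', 'setting']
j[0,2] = 'skill'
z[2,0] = 'relationship'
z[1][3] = 'housing'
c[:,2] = ['mud', 'permission', 'education']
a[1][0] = 'suggestion'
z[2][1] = 'maintenance'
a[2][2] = 'success'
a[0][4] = 'effort'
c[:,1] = ['property', 'teacher', 'setting']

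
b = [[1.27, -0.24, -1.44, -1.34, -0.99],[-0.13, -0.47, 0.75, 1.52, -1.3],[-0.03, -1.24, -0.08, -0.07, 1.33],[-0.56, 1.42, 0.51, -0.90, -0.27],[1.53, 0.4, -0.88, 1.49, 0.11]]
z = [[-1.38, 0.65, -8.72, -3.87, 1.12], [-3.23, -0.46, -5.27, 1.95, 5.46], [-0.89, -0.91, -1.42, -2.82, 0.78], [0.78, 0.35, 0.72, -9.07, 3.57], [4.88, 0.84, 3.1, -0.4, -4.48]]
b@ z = [[-5.57, 0.95, -11.80, 11.23, -1.36], [-4.13, -1.11, -0.39, -15.79, 9.12], [10.55, 1.72, 10.98, -1.97, -13.07], [-6.29, -2.02, -4.81, 11.77, 5.52], [-0.92, 2.23, -12.79, -16.22, 8.04]]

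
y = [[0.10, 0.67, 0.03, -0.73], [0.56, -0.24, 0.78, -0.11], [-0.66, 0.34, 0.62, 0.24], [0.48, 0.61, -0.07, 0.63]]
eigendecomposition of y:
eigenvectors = [[-0.54+0.00j,-0.04+0.59j,(-0.04-0.59j),(-0.05+0j)], [(0.75+0j),-0.08+0.35j,-0.08-0.35j,0.42+0.00j], [(-0.36+0j),(-0.34-0.15j),-0.34+0.15j,0.77+0.00j], [(-0.14+0j),0.61+0.00j,0.61-0.00j,0.48+0.00j]]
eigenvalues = [(-1+0j), (0.55+0.83j), (0.55-0.83j), (1+0j)]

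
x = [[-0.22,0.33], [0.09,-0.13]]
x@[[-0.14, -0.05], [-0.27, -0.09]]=[[-0.06, -0.02], [0.02, 0.01]]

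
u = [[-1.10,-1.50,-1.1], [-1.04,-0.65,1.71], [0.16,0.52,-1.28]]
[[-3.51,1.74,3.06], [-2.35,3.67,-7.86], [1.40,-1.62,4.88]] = u @[[0.69, -1.84, 1.59], [1.98, -0.44, -0.43], [-0.2, 0.86, -3.79]]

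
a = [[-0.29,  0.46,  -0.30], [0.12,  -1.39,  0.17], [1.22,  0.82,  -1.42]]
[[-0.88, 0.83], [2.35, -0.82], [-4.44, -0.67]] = a @ [[-0.95, -1.58], [-1.60, 0.37], [1.39, -0.67]]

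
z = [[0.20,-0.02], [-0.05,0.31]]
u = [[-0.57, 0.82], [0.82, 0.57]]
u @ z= [[-0.16,0.27], [0.14,0.16]]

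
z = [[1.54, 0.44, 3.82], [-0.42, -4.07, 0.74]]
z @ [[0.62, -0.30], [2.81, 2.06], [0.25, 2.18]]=[[3.15, 8.77], [-11.51, -6.64]]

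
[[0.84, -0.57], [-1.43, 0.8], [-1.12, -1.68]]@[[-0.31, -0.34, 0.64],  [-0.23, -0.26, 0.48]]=[[-0.13, -0.14, 0.26],[0.26, 0.28, -0.53],[0.73, 0.82, -1.52]]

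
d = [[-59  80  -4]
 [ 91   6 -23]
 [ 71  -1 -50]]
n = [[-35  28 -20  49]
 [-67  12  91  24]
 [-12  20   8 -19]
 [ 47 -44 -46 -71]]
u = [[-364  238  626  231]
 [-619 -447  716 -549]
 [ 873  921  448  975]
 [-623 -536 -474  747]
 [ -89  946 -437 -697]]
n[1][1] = 12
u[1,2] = 716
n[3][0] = 47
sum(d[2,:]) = 20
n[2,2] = 8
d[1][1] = 6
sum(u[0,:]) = 731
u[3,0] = -623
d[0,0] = -59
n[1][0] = -67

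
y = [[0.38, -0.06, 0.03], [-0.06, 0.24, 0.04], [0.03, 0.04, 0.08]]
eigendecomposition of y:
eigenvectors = [[0.94, -0.31, -0.14],[-0.34, -0.90, -0.27],[0.05, -0.3, 0.95]]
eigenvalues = [0.4, 0.23, 0.06]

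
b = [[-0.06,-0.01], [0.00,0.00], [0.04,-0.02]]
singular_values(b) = [0.07, 0.02]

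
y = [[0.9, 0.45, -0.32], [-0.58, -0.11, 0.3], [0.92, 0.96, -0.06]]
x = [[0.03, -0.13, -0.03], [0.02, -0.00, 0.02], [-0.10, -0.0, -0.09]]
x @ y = [[0.07, -0.0, -0.05], [0.04, 0.03, -0.01], [-0.17, -0.13, 0.04]]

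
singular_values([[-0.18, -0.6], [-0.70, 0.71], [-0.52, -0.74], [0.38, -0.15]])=[1.2, 0.96]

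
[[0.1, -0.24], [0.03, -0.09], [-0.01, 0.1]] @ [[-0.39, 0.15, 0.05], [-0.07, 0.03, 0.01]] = [[-0.02, 0.01, 0.0],[-0.01, 0.0, 0.00],[-0.0, 0.00, 0.0]]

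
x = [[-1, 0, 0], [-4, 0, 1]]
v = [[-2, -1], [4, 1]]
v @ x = [[6, 0, -1], [-8, 0, 1]]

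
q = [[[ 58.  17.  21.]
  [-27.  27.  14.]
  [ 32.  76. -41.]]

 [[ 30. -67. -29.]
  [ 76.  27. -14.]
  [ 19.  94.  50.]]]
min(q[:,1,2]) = -14.0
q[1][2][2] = 50.0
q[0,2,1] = 76.0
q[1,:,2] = [-29.0, -14.0, 50.0]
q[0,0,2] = 21.0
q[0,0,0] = 58.0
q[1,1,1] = 27.0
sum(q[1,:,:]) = 186.0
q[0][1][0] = -27.0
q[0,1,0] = -27.0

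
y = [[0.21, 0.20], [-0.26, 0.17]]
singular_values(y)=[0.33, 0.26]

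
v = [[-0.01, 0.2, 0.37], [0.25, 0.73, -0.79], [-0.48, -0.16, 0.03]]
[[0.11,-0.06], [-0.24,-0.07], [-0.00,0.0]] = v @ [[0.03, 0.05], [-0.01, -0.18], [0.30, -0.06]]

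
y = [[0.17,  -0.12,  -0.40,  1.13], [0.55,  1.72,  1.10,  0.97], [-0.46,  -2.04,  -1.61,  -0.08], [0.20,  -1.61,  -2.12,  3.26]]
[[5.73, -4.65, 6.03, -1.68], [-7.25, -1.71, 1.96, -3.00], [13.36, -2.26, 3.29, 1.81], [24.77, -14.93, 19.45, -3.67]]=y @ [[2.01, 1.81, 3.02, 1.7],[-3.4, -1.02, 1.19, -4.3],[-4.70, 2.36, -4.58, 3.88],[2.74, -3.66, 3.39, -0.83]]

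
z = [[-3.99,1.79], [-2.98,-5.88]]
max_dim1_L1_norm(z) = 8.86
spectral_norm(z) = 6.60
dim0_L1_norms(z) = [6.97, 7.67]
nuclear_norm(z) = 10.96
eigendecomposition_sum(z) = [[-1.99+2.16j, 0.89+2.10j], [-1.49-3.49j, (-2.94-0.05j)]] + [[(-1.99-2.16j), 0.89-2.10j], [(-1.49+3.49j), (-2.94+0.05j)]]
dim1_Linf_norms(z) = [3.99, 5.88]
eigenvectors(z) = [[-0.25-0.56j, -0.25+0.56j], [0.79+0.00j, 0.79-0.00j]]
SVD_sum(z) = [[-0.18, -0.32], [-3.19, -5.76]] + [[-3.81, 2.11], [0.21, -0.12]]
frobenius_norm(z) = 7.91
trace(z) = -9.87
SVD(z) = [[0.06,1.00], [1.0,-0.06]] @ diag([6.597813271633335, 4.3643854129372]) @ [[-0.48,-0.87], [-0.87,0.48]]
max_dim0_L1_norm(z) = 7.67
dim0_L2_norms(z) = [4.98, 6.15]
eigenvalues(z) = [(-4.93+2.11j), (-4.93-2.11j)]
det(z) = 28.80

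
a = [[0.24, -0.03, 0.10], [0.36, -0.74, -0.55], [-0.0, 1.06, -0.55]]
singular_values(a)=[1.32, 0.82, 0.25]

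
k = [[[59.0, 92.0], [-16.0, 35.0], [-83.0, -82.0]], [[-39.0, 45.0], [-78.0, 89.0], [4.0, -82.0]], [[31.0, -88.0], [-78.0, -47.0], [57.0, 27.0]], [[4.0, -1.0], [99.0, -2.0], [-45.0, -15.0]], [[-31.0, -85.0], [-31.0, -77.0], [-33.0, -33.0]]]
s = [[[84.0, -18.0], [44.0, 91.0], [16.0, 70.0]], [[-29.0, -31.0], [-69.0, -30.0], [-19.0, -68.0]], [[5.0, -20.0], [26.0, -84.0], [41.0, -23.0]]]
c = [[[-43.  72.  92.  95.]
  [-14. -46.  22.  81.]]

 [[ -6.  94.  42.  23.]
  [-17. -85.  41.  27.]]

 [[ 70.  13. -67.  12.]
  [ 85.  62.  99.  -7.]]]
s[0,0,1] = -18.0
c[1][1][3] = 27.0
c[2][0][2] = -67.0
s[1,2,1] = -68.0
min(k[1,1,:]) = -78.0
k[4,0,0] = -31.0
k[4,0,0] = -31.0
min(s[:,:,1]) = -84.0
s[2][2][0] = 41.0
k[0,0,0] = 59.0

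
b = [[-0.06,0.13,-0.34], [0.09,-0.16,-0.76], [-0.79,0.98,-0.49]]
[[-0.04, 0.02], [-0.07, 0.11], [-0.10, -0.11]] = b @ [[0.09, 0.11], [0.02, -0.08], [0.1, -0.11]]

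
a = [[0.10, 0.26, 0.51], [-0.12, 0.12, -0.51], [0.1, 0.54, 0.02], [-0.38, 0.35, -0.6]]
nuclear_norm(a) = 1.90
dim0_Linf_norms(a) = [0.38, 0.54, 0.6]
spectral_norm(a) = 1.03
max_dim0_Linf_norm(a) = 0.6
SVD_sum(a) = [[0.16, -0.11, 0.38],[-0.2, 0.13, -0.48],[-0.03, 0.02, -0.07],[-0.28, 0.19, -0.68]] + [[0.02, 0.37, 0.09], [-0.00, -0.01, -0.00], [0.03, 0.52, 0.13], [0.01, 0.16, 0.04]] + [[-0.08, -0.0, 0.03],[0.08, 0.00, -0.03],[0.1, 0.0, -0.04],[-0.11, -0.0, 0.04]]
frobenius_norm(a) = 1.25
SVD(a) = [[0.42, -0.56, 0.45], [-0.52, 0.02, -0.42], [-0.08, -0.79, -0.52], [-0.74, -0.25, 0.6]] @ diag([1.0279693877341052, 0.6779971005805532, 0.19773434068449586]) @ [[0.37,-0.25,0.9], [-0.06,-0.97,-0.24], [-0.93,-0.03,0.37]]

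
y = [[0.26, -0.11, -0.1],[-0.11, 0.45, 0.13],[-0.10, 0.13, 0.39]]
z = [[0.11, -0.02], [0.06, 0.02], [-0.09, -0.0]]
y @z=[[0.03, -0.01], [0.0, 0.01], [-0.04, 0.00]]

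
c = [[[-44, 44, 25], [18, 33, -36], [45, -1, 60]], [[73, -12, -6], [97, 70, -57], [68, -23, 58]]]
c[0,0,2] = 25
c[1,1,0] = 97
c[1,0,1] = -12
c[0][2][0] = 45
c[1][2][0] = 68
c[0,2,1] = -1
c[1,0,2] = -6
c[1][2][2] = 58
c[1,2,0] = 68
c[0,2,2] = 60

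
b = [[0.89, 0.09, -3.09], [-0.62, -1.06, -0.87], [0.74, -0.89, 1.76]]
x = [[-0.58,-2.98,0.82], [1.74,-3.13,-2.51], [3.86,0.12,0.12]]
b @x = [[-12.29, -3.3, 0.13], [-4.84, 5.06, 2.05], [4.82, 0.79, 3.05]]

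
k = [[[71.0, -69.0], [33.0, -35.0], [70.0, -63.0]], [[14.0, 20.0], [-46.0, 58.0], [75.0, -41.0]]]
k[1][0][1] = 20.0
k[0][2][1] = -63.0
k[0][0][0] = 71.0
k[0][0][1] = -69.0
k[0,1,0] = 33.0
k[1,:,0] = [14.0, -46.0, 75.0]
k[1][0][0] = 14.0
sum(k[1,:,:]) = 80.0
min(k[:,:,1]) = -69.0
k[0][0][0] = 71.0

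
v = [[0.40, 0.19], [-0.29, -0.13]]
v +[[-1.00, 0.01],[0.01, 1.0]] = [[-0.6, 0.20],[-0.28, 0.87]]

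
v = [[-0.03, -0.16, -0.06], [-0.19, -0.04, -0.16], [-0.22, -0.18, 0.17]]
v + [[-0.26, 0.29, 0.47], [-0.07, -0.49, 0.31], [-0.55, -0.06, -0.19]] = [[-0.29, 0.13, 0.41], [-0.26, -0.53, 0.15], [-0.77, -0.24, -0.02]]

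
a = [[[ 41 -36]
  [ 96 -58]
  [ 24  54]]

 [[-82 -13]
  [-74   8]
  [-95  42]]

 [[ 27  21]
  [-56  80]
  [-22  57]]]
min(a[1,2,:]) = -95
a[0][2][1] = 54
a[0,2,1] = 54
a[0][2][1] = 54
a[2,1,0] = -56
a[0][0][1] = -36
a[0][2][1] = 54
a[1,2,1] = 42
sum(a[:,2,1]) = 153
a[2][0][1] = 21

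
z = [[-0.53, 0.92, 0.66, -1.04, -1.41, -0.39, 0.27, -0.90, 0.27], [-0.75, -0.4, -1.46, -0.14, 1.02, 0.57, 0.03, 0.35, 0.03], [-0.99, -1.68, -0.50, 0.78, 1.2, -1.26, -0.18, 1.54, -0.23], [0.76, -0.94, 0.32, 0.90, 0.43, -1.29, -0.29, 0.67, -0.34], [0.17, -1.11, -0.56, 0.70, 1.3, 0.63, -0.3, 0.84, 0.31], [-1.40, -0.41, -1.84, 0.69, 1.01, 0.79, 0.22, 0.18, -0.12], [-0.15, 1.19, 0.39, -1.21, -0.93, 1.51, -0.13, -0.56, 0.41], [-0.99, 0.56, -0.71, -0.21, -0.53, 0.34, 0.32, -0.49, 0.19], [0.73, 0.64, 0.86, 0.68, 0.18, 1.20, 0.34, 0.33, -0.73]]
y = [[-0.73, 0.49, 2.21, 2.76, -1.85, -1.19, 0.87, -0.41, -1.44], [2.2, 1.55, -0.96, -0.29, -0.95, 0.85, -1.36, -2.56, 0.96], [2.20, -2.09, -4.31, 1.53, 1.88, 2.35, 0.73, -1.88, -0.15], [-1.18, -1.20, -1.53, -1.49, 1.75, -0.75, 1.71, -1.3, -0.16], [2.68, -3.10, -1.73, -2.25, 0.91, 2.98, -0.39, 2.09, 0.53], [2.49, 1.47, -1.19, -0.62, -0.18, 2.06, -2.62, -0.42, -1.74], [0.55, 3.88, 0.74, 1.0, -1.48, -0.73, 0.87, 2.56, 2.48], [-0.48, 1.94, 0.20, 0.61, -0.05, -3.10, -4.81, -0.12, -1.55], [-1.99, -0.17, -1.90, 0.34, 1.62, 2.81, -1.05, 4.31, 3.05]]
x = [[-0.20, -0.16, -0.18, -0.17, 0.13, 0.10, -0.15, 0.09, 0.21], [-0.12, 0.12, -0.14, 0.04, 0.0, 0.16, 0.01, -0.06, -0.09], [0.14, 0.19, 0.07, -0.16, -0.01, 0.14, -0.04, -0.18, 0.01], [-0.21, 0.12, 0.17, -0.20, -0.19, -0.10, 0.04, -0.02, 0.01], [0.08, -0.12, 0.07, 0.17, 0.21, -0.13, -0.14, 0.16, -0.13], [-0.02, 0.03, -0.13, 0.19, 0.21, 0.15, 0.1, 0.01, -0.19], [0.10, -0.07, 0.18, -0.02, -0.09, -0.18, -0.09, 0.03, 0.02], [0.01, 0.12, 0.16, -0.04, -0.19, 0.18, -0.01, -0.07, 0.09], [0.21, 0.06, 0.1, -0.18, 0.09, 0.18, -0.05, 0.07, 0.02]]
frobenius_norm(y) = 16.82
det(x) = -0.00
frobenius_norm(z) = 7.18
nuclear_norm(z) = 15.02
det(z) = -0.05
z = y @ x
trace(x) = 0.01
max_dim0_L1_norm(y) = 16.82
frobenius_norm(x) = 1.16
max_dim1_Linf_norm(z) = 1.84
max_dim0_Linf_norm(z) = 1.84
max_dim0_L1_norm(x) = 1.32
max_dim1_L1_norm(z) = 8.36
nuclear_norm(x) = 2.86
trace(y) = 1.79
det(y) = 55570.39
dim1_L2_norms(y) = [4.59, 4.38, 6.58, 3.96, 6.27, 4.95, 5.75, 6.29, 6.87]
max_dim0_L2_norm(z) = 2.93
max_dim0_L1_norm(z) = 8.01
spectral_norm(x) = 0.67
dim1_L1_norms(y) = [11.95, 11.68, 17.12, 11.07, 16.66, 12.79, 14.29, 12.86, 17.24]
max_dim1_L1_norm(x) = 1.39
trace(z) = 0.21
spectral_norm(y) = 10.11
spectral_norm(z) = 5.31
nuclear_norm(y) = 42.70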